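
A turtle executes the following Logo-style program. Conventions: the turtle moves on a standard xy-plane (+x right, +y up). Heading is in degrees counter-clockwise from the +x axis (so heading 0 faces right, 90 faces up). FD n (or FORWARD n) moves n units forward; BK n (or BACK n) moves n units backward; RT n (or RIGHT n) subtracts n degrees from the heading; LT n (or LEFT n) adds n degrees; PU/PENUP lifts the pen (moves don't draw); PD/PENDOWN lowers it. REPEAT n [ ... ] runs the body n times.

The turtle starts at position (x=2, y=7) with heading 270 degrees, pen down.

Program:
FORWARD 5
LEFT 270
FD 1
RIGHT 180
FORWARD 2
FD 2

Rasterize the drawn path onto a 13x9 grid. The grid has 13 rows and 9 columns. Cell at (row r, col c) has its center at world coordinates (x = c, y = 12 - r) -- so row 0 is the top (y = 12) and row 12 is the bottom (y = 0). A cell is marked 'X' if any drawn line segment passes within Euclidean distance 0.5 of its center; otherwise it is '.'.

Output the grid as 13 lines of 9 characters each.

Answer: .........
.........
.........
.........
.........
..X......
..X......
..X......
..X......
..X......
.XXXXX...
.........
.........

Derivation:
Segment 0: (2,7) -> (2,2)
Segment 1: (2,2) -> (1,2)
Segment 2: (1,2) -> (3,2)
Segment 3: (3,2) -> (5,2)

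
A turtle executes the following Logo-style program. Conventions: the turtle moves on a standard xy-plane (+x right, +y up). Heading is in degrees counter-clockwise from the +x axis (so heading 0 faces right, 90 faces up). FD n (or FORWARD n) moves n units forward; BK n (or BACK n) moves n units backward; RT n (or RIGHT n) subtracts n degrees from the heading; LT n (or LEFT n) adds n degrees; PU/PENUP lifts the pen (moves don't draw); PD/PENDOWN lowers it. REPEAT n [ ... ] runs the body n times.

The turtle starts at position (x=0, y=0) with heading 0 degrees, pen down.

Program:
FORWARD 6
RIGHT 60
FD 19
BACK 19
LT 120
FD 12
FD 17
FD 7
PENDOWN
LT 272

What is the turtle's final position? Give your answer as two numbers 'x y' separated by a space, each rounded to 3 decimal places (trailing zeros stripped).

Answer: 24 31.177

Derivation:
Executing turtle program step by step:
Start: pos=(0,0), heading=0, pen down
FD 6: (0,0) -> (6,0) [heading=0, draw]
RT 60: heading 0 -> 300
FD 19: (6,0) -> (15.5,-16.454) [heading=300, draw]
BK 19: (15.5,-16.454) -> (6,0) [heading=300, draw]
LT 120: heading 300 -> 60
FD 12: (6,0) -> (12,10.392) [heading=60, draw]
FD 17: (12,10.392) -> (20.5,25.115) [heading=60, draw]
FD 7: (20.5,25.115) -> (24,31.177) [heading=60, draw]
PD: pen down
LT 272: heading 60 -> 332
Final: pos=(24,31.177), heading=332, 6 segment(s) drawn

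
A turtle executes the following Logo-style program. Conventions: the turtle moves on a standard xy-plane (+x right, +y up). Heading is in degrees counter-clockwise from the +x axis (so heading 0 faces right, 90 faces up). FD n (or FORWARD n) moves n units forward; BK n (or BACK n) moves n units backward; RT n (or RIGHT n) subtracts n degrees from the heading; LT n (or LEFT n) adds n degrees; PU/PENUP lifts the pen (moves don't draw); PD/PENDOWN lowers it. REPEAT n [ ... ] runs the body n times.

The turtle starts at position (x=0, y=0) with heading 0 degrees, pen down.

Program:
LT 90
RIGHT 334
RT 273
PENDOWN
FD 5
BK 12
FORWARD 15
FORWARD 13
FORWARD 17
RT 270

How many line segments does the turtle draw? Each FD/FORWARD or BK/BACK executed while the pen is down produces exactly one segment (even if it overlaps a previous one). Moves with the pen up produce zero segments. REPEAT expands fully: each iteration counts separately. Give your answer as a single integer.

Executing turtle program step by step:
Start: pos=(0,0), heading=0, pen down
LT 90: heading 0 -> 90
RT 334: heading 90 -> 116
RT 273: heading 116 -> 203
PD: pen down
FD 5: (0,0) -> (-4.603,-1.954) [heading=203, draw]
BK 12: (-4.603,-1.954) -> (6.444,2.735) [heading=203, draw]
FD 15: (6.444,2.735) -> (-7.364,-3.126) [heading=203, draw]
FD 13: (-7.364,-3.126) -> (-19.331,-8.205) [heading=203, draw]
FD 17: (-19.331,-8.205) -> (-34.979,-14.848) [heading=203, draw]
RT 270: heading 203 -> 293
Final: pos=(-34.979,-14.848), heading=293, 5 segment(s) drawn
Segments drawn: 5

Answer: 5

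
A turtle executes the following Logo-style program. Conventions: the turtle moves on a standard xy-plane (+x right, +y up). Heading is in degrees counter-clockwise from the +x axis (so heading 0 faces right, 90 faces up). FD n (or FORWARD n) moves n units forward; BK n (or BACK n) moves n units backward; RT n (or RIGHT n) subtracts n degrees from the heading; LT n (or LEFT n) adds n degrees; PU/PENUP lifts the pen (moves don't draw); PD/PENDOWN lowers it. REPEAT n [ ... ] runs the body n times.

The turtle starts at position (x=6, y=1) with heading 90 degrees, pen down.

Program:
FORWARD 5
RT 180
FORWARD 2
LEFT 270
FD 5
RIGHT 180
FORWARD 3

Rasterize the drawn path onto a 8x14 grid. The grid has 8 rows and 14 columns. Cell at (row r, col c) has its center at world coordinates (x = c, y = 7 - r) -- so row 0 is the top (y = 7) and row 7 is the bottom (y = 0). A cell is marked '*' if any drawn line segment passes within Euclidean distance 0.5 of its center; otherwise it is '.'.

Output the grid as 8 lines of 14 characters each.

Segment 0: (6,1) -> (6,6)
Segment 1: (6,6) -> (6,4)
Segment 2: (6,4) -> (1,4)
Segment 3: (1,4) -> (4,4)

Answer: ..............
......*.......
......*.......
.******.......
......*.......
......*.......
......*.......
..............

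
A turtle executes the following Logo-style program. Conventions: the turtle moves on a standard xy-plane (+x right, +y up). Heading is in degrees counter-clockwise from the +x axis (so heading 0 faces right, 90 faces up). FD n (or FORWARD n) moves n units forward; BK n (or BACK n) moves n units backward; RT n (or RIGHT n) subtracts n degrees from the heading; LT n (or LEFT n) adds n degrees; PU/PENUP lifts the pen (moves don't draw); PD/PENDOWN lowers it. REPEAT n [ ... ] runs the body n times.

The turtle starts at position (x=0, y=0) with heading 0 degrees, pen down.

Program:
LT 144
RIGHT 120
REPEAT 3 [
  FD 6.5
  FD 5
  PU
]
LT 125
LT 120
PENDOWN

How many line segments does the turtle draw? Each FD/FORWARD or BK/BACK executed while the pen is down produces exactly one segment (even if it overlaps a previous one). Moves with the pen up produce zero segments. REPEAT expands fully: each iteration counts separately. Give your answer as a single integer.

Executing turtle program step by step:
Start: pos=(0,0), heading=0, pen down
LT 144: heading 0 -> 144
RT 120: heading 144 -> 24
REPEAT 3 [
  -- iteration 1/3 --
  FD 6.5: (0,0) -> (5.938,2.644) [heading=24, draw]
  FD 5: (5.938,2.644) -> (10.506,4.677) [heading=24, draw]
  PU: pen up
  -- iteration 2/3 --
  FD 6.5: (10.506,4.677) -> (16.444,7.321) [heading=24, move]
  FD 5: (16.444,7.321) -> (21.012,9.355) [heading=24, move]
  PU: pen up
  -- iteration 3/3 --
  FD 6.5: (21.012,9.355) -> (26.95,11.999) [heading=24, move]
  FD 5: (26.95,11.999) -> (31.517,14.032) [heading=24, move]
  PU: pen up
]
LT 125: heading 24 -> 149
LT 120: heading 149 -> 269
PD: pen down
Final: pos=(31.517,14.032), heading=269, 2 segment(s) drawn
Segments drawn: 2

Answer: 2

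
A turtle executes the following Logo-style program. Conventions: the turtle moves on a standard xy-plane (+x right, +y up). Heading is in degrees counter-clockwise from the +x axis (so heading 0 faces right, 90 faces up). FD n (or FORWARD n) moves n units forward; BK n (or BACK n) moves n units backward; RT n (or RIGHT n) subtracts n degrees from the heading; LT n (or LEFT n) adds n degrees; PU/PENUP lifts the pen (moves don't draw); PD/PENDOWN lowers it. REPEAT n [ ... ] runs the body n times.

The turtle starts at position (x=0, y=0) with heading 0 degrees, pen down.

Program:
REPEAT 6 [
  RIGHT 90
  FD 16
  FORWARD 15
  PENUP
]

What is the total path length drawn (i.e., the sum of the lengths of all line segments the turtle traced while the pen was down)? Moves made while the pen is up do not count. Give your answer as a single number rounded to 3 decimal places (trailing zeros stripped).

Answer: 31

Derivation:
Executing turtle program step by step:
Start: pos=(0,0), heading=0, pen down
REPEAT 6 [
  -- iteration 1/6 --
  RT 90: heading 0 -> 270
  FD 16: (0,0) -> (0,-16) [heading=270, draw]
  FD 15: (0,-16) -> (0,-31) [heading=270, draw]
  PU: pen up
  -- iteration 2/6 --
  RT 90: heading 270 -> 180
  FD 16: (0,-31) -> (-16,-31) [heading=180, move]
  FD 15: (-16,-31) -> (-31,-31) [heading=180, move]
  PU: pen up
  -- iteration 3/6 --
  RT 90: heading 180 -> 90
  FD 16: (-31,-31) -> (-31,-15) [heading=90, move]
  FD 15: (-31,-15) -> (-31,0) [heading=90, move]
  PU: pen up
  -- iteration 4/6 --
  RT 90: heading 90 -> 0
  FD 16: (-31,0) -> (-15,0) [heading=0, move]
  FD 15: (-15,0) -> (0,0) [heading=0, move]
  PU: pen up
  -- iteration 5/6 --
  RT 90: heading 0 -> 270
  FD 16: (0,0) -> (0,-16) [heading=270, move]
  FD 15: (0,-16) -> (0,-31) [heading=270, move]
  PU: pen up
  -- iteration 6/6 --
  RT 90: heading 270 -> 180
  FD 16: (0,-31) -> (-16,-31) [heading=180, move]
  FD 15: (-16,-31) -> (-31,-31) [heading=180, move]
  PU: pen up
]
Final: pos=(-31,-31), heading=180, 2 segment(s) drawn

Segment lengths:
  seg 1: (0,0) -> (0,-16), length = 16
  seg 2: (0,-16) -> (0,-31), length = 15
Total = 31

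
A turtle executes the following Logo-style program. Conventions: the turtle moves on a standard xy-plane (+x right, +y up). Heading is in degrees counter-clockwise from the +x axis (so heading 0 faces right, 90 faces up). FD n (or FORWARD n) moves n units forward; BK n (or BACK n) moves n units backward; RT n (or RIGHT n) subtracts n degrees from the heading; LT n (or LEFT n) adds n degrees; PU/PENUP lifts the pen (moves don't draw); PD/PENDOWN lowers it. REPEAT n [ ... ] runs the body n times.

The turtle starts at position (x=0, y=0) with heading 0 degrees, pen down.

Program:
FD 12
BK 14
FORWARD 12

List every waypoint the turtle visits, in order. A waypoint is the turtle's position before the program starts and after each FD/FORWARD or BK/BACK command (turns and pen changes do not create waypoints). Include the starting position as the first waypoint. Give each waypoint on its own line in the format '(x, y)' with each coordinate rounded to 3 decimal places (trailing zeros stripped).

Executing turtle program step by step:
Start: pos=(0,0), heading=0, pen down
FD 12: (0,0) -> (12,0) [heading=0, draw]
BK 14: (12,0) -> (-2,0) [heading=0, draw]
FD 12: (-2,0) -> (10,0) [heading=0, draw]
Final: pos=(10,0), heading=0, 3 segment(s) drawn
Waypoints (4 total):
(0, 0)
(12, 0)
(-2, 0)
(10, 0)

Answer: (0, 0)
(12, 0)
(-2, 0)
(10, 0)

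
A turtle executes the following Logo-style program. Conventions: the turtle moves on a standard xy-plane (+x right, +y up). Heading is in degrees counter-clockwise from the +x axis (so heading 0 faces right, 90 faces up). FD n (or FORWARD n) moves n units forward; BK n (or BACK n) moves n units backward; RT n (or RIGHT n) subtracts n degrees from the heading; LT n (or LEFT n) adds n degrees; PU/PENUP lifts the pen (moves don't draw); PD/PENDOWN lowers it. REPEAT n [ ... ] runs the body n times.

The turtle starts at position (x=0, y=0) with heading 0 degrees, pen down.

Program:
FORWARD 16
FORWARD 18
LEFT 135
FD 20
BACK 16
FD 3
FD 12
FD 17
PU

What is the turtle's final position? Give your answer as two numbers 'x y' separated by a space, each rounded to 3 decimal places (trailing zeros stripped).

Executing turtle program step by step:
Start: pos=(0,0), heading=0, pen down
FD 16: (0,0) -> (16,0) [heading=0, draw]
FD 18: (16,0) -> (34,0) [heading=0, draw]
LT 135: heading 0 -> 135
FD 20: (34,0) -> (19.858,14.142) [heading=135, draw]
BK 16: (19.858,14.142) -> (31.172,2.828) [heading=135, draw]
FD 3: (31.172,2.828) -> (29.05,4.95) [heading=135, draw]
FD 12: (29.05,4.95) -> (20.565,13.435) [heading=135, draw]
FD 17: (20.565,13.435) -> (8.544,25.456) [heading=135, draw]
PU: pen up
Final: pos=(8.544,25.456), heading=135, 7 segment(s) drawn

Answer: 8.544 25.456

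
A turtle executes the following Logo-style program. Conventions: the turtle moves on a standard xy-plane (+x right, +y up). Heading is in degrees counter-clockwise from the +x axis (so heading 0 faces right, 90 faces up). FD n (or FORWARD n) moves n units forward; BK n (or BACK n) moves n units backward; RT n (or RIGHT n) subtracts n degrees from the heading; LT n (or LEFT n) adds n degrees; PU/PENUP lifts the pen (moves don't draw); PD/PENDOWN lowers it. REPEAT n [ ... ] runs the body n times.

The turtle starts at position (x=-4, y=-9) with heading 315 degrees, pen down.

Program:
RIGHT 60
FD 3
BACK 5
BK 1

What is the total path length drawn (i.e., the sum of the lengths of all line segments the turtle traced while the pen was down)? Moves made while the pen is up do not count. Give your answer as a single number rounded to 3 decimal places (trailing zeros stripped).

Answer: 9

Derivation:
Executing turtle program step by step:
Start: pos=(-4,-9), heading=315, pen down
RT 60: heading 315 -> 255
FD 3: (-4,-9) -> (-4.776,-11.898) [heading=255, draw]
BK 5: (-4.776,-11.898) -> (-3.482,-7.068) [heading=255, draw]
BK 1: (-3.482,-7.068) -> (-3.224,-6.102) [heading=255, draw]
Final: pos=(-3.224,-6.102), heading=255, 3 segment(s) drawn

Segment lengths:
  seg 1: (-4,-9) -> (-4.776,-11.898), length = 3
  seg 2: (-4.776,-11.898) -> (-3.482,-7.068), length = 5
  seg 3: (-3.482,-7.068) -> (-3.224,-6.102), length = 1
Total = 9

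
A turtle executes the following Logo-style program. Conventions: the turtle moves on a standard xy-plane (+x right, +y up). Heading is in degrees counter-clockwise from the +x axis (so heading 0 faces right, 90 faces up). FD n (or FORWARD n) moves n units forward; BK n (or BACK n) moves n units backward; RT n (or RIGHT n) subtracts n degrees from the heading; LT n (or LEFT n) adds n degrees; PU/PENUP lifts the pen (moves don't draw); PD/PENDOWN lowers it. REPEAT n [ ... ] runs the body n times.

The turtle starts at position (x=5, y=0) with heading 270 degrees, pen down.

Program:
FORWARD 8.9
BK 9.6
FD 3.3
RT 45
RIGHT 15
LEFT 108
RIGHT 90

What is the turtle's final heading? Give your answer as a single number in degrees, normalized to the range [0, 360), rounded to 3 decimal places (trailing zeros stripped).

Answer: 228

Derivation:
Executing turtle program step by step:
Start: pos=(5,0), heading=270, pen down
FD 8.9: (5,0) -> (5,-8.9) [heading=270, draw]
BK 9.6: (5,-8.9) -> (5,0.7) [heading=270, draw]
FD 3.3: (5,0.7) -> (5,-2.6) [heading=270, draw]
RT 45: heading 270 -> 225
RT 15: heading 225 -> 210
LT 108: heading 210 -> 318
RT 90: heading 318 -> 228
Final: pos=(5,-2.6), heading=228, 3 segment(s) drawn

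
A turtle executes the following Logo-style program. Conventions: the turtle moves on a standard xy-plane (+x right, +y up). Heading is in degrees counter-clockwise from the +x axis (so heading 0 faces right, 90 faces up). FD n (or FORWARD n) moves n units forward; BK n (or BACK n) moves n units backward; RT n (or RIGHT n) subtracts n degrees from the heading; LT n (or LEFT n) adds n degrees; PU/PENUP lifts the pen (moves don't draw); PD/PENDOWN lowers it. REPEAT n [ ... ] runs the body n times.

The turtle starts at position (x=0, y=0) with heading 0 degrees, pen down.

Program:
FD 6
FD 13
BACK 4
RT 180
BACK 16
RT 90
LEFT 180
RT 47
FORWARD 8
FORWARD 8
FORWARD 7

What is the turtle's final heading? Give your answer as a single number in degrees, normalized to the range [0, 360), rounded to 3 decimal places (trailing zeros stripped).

Answer: 223

Derivation:
Executing turtle program step by step:
Start: pos=(0,0), heading=0, pen down
FD 6: (0,0) -> (6,0) [heading=0, draw]
FD 13: (6,0) -> (19,0) [heading=0, draw]
BK 4: (19,0) -> (15,0) [heading=0, draw]
RT 180: heading 0 -> 180
BK 16: (15,0) -> (31,0) [heading=180, draw]
RT 90: heading 180 -> 90
LT 180: heading 90 -> 270
RT 47: heading 270 -> 223
FD 8: (31,0) -> (25.149,-5.456) [heading=223, draw]
FD 8: (25.149,-5.456) -> (19.298,-10.912) [heading=223, draw]
FD 7: (19.298,-10.912) -> (14.179,-15.686) [heading=223, draw]
Final: pos=(14.179,-15.686), heading=223, 7 segment(s) drawn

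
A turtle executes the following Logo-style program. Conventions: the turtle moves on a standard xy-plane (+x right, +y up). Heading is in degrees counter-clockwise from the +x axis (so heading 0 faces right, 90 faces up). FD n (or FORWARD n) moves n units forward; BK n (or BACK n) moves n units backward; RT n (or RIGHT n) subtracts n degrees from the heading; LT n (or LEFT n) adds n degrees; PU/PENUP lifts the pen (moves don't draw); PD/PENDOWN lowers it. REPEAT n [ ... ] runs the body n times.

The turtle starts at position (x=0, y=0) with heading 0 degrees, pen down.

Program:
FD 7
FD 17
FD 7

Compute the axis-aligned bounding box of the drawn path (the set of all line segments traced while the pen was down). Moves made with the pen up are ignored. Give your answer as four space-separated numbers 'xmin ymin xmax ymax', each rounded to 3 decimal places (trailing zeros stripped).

Executing turtle program step by step:
Start: pos=(0,0), heading=0, pen down
FD 7: (0,0) -> (7,0) [heading=0, draw]
FD 17: (7,0) -> (24,0) [heading=0, draw]
FD 7: (24,0) -> (31,0) [heading=0, draw]
Final: pos=(31,0), heading=0, 3 segment(s) drawn

Segment endpoints: x in {0, 7, 24, 31}, y in {0}
xmin=0, ymin=0, xmax=31, ymax=0

Answer: 0 0 31 0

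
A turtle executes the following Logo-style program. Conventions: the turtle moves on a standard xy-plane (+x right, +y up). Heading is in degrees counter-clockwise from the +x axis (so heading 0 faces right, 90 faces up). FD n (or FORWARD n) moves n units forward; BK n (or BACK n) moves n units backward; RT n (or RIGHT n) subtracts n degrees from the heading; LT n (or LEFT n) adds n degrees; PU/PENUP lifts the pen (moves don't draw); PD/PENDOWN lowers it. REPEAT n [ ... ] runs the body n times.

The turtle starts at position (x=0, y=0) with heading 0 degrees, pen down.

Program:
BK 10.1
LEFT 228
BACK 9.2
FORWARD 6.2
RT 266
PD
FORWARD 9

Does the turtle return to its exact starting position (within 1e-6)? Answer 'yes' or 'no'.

Answer: no

Derivation:
Executing turtle program step by step:
Start: pos=(0,0), heading=0, pen down
BK 10.1: (0,0) -> (-10.1,0) [heading=0, draw]
LT 228: heading 0 -> 228
BK 9.2: (-10.1,0) -> (-3.944,6.837) [heading=228, draw]
FD 6.2: (-3.944,6.837) -> (-8.093,2.229) [heading=228, draw]
RT 266: heading 228 -> 322
PD: pen down
FD 9: (-8.093,2.229) -> (-1.001,-3.312) [heading=322, draw]
Final: pos=(-1.001,-3.312), heading=322, 4 segment(s) drawn

Start position: (0, 0)
Final position: (-1.001, -3.312)
Distance = 3.459; >= 1e-6 -> NOT closed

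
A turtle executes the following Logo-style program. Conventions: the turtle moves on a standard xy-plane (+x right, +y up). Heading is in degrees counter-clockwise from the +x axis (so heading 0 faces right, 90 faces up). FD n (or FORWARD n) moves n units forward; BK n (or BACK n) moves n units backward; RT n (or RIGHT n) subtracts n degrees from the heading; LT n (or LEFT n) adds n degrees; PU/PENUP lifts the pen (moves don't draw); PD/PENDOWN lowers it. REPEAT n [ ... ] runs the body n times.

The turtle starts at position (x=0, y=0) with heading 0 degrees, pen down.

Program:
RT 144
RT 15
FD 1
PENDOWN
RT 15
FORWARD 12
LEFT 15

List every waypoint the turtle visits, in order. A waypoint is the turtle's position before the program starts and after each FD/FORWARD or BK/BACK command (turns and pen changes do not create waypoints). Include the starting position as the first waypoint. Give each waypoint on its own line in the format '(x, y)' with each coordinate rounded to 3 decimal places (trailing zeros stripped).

Answer: (0, 0)
(-0.934, -0.358)
(-12.868, -1.613)

Derivation:
Executing turtle program step by step:
Start: pos=(0,0), heading=0, pen down
RT 144: heading 0 -> 216
RT 15: heading 216 -> 201
FD 1: (0,0) -> (-0.934,-0.358) [heading=201, draw]
PD: pen down
RT 15: heading 201 -> 186
FD 12: (-0.934,-0.358) -> (-12.868,-1.613) [heading=186, draw]
LT 15: heading 186 -> 201
Final: pos=(-12.868,-1.613), heading=201, 2 segment(s) drawn
Waypoints (3 total):
(0, 0)
(-0.934, -0.358)
(-12.868, -1.613)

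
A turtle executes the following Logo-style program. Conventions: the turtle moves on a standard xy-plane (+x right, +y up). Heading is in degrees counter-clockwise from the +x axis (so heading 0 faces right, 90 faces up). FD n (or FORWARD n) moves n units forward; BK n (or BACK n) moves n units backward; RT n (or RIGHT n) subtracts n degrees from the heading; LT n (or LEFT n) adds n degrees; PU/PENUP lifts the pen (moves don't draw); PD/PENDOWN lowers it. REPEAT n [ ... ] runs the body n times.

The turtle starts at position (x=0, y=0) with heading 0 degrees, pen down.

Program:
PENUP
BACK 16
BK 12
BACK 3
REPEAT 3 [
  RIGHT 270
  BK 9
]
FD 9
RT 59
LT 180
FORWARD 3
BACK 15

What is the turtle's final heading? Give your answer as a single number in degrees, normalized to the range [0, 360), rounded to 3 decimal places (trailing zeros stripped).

Executing turtle program step by step:
Start: pos=(0,0), heading=0, pen down
PU: pen up
BK 16: (0,0) -> (-16,0) [heading=0, move]
BK 12: (-16,0) -> (-28,0) [heading=0, move]
BK 3: (-28,0) -> (-31,0) [heading=0, move]
REPEAT 3 [
  -- iteration 1/3 --
  RT 270: heading 0 -> 90
  BK 9: (-31,0) -> (-31,-9) [heading=90, move]
  -- iteration 2/3 --
  RT 270: heading 90 -> 180
  BK 9: (-31,-9) -> (-22,-9) [heading=180, move]
  -- iteration 3/3 --
  RT 270: heading 180 -> 270
  BK 9: (-22,-9) -> (-22,0) [heading=270, move]
]
FD 9: (-22,0) -> (-22,-9) [heading=270, move]
RT 59: heading 270 -> 211
LT 180: heading 211 -> 31
FD 3: (-22,-9) -> (-19.428,-7.455) [heading=31, move]
BK 15: (-19.428,-7.455) -> (-32.286,-15.18) [heading=31, move]
Final: pos=(-32.286,-15.18), heading=31, 0 segment(s) drawn

Answer: 31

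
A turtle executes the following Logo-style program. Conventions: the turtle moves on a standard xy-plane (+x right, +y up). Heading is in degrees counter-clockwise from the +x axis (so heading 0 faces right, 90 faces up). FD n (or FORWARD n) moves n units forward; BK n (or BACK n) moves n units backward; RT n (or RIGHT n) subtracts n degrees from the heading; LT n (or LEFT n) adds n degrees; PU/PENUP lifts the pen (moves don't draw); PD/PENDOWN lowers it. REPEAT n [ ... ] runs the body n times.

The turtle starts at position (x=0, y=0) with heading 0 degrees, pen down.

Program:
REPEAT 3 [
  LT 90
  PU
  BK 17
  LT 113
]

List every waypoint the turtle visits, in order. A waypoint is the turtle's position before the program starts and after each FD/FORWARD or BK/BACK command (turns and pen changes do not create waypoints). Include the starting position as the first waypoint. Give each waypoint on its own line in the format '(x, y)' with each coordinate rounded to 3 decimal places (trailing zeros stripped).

Executing turtle program step by step:
Start: pos=(0,0), heading=0, pen down
REPEAT 3 [
  -- iteration 1/3 --
  LT 90: heading 0 -> 90
  PU: pen up
  BK 17: (0,0) -> (0,-17) [heading=90, move]
  LT 113: heading 90 -> 203
  -- iteration 2/3 --
  LT 90: heading 203 -> 293
  PU: pen up
  BK 17: (0,-17) -> (-6.642,-1.351) [heading=293, move]
  LT 113: heading 293 -> 46
  -- iteration 3/3 --
  LT 90: heading 46 -> 136
  PU: pen up
  BK 17: (-6.642,-1.351) -> (5.586,-13.161) [heading=136, move]
  LT 113: heading 136 -> 249
]
Final: pos=(5.586,-13.161), heading=249, 0 segment(s) drawn
Waypoints (4 total):
(0, 0)
(0, -17)
(-6.642, -1.351)
(5.586, -13.161)

Answer: (0, 0)
(0, -17)
(-6.642, -1.351)
(5.586, -13.161)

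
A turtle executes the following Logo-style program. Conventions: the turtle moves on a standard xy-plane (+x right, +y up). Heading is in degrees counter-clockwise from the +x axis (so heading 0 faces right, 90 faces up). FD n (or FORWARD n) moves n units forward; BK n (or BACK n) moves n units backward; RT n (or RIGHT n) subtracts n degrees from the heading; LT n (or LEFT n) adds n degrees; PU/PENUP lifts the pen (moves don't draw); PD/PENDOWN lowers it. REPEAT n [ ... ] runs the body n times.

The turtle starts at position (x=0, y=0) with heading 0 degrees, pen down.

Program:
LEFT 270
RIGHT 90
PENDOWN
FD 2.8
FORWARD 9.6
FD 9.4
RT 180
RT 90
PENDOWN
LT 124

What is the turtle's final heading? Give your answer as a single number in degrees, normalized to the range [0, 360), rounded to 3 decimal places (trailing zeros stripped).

Answer: 34

Derivation:
Executing turtle program step by step:
Start: pos=(0,0), heading=0, pen down
LT 270: heading 0 -> 270
RT 90: heading 270 -> 180
PD: pen down
FD 2.8: (0,0) -> (-2.8,0) [heading=180, draw]
FD 9.6: (-2.8,0) -> (-12.4,0) [heading=180, draw]
FD 9.4: (-12.4,0) -> (-21.8,0) [heading=180, draw]
RT 180: heading 180 -> 0
RT 90: heading 0 -> 270
PD: pen down
LT 124: heading 270 -> 34
Final: pos=(-21.8,0), heading=34, 3 segment(s) drawn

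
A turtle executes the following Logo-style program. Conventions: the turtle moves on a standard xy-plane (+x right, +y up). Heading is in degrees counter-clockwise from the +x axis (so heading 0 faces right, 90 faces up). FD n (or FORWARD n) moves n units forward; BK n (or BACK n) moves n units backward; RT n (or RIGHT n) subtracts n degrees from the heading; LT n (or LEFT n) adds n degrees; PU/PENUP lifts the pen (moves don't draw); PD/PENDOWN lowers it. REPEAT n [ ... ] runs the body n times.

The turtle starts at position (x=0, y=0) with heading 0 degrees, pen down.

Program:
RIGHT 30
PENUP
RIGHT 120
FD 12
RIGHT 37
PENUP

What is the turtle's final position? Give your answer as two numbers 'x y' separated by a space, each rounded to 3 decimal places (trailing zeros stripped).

Executing turtle program step by step:
Start: pos=(0,0), heading=0, pen down
RT 30: heading 0 -> 330
PU: pen up
RT 120: heading 330 -> 210
FD 12: (0,0) -> (-10.392,-6) [heading=210, move]
RT 37: heading 210 -> 173
PU: pen up
Final: pos=(-10.392,-6), heading=173, 0 segment(s) drawn

Answer: -10.392 -6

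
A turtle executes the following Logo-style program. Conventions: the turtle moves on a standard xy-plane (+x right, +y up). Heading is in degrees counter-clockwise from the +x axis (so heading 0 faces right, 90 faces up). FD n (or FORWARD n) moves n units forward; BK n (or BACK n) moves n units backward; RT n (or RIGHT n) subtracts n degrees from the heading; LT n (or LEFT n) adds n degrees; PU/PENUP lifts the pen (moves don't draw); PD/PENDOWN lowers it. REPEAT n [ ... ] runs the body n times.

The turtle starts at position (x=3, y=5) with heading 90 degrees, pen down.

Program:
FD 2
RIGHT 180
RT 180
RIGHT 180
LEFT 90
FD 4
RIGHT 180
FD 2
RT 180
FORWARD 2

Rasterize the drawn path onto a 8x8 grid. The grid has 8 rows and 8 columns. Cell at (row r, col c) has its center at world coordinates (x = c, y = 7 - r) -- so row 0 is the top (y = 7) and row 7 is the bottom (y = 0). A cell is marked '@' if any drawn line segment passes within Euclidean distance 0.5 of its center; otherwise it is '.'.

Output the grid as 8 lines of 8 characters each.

Segment 0: (3,5) -> (3,7)
Segment 1: (3,7) -> (7,7)
Segment 2: (7,7) -> (5,7)
Segment 3: (5,7) -> (7,7)

Answer: ...@@@@@
...@....
...@....
........
........
........
........
........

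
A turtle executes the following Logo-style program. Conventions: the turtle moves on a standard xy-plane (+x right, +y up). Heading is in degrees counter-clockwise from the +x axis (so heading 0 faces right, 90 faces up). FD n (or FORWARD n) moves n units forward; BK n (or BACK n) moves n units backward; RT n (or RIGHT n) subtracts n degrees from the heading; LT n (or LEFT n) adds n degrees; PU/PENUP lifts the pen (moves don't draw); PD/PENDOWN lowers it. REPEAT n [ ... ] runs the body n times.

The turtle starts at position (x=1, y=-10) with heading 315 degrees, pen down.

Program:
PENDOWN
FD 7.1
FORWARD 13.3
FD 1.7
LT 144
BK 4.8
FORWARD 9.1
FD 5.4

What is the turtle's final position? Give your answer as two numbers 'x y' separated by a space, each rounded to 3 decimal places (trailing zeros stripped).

Answer: 15.11 -16.046

Derivation:
Executing turtle program step by step:
Start: pos=(1,-10), heading=315, pen down
PD: pen down
FD 7.1: (1,-10) -> (6.02,-15.02) [heading=315, draw]
FD 13.3: (6.02,-15.02) -> (15.425,-24.425) [heading=315, draw]
FD 1.7: (15.425,-24.425) -> (16.627,-25.627) [heading=315, draw]
LT 144: heading 315 -> 99
BK 4.8: (16.627,-25.627) -> (17.378,-30.368) [heading=99, draw]
FD 9.1: (17.378,-30.368) -> (15.954,-21.38) [heading=99, draw]
FD 5.4: (15.954,-21.38) -> (15.11,-16.046) [heading=99, draw]
Final: pos=(15.11,-16.046), heading=99, 6 segment(s) drawn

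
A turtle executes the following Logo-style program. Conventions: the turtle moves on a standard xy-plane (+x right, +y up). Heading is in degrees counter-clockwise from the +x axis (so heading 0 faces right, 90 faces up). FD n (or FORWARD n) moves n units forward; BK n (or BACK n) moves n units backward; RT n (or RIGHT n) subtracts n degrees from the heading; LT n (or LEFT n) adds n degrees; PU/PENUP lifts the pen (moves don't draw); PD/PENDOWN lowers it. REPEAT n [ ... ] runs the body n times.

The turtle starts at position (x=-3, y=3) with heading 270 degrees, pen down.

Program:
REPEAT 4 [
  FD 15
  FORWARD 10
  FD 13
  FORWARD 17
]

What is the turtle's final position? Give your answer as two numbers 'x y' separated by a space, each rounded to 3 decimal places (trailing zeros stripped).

Executing turtle program step by step:
Start: pos=(-3,3), heading=270, pen down
REPEAT 4 [
  -- iteration 1/4 --
  FD 15: (-3,3) -> (-3,-12) [heading=270, draw]
  FD 10: (-3,-12) -> (-3,-22) [heading=270, draw]
  FD 13: (-3,-22) -> (-3,-35) [heading=270, draw]
  FD 17: (-3,-35) -> (-3,-52) [heading=270, draw]
  -- iteration 2/4 --
  FD 15: (-3,-52) -> (-3,-67) [heading=270, draw]
  FD 10: (-3,-67) -> (-3,-77) [heading=270, draw]
  FD 13: (-3,-77) -> (-3,-90) [heading=270, draw]
  FD 17: (-3,-90) -> (-3,-107) [heading=270, draw]
  -- iteration 3/4 --
  FD 15: (-3,-107) -> (-3,-122) [heading=270, draw]
  FD 10: (-3,-122) -> (-3,-132) [heading=270, draw]
  FD 13: (-3,-132) -> (-3,-145) [heading=270, draw]
  FD 17: (-3,-145) -> (-3,-162) [heading=270, draw]
  -- iteration 4/4 --
  FD 15: (-3,-162) -> (-3,-177) [heading=270, draw]
  FD 10: (-3,-177) -> (-3,-187) [heading=270, draw]
  FD 13: (-3,-187) -> (-3,-200) [heading=270, draw]
  FD 17: (-3,-200) -> (-3,-217) [heading=270, draw]
]
Final: pos=(-3,-217), heading=270, 16 segment(s) drawn

Answer: -3 -217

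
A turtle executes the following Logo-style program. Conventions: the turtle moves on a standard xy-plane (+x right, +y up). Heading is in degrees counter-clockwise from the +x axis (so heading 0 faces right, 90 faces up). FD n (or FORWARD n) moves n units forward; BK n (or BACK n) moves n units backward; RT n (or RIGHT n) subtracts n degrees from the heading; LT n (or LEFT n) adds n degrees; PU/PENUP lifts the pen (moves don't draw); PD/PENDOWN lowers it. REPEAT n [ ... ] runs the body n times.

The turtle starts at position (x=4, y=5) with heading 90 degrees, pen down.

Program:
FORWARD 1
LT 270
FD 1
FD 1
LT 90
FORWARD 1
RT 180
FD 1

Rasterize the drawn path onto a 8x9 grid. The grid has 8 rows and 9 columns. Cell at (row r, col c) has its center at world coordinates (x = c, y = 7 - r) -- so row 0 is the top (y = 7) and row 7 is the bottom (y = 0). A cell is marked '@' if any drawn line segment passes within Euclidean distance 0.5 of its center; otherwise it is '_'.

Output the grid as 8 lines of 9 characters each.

Answer: ______@__
____@@@__
____@____
_________
_________
_________
_________
_________

Derivation:
Segment 0: (4,5) -> (4,6)
Segment 1: (4,6) -> (5,6)
Segment 2: (5,6) -> (6,6)
Segment 3: (6,6) -> (6,7)
Segment 4: (6,7) -> (6,6)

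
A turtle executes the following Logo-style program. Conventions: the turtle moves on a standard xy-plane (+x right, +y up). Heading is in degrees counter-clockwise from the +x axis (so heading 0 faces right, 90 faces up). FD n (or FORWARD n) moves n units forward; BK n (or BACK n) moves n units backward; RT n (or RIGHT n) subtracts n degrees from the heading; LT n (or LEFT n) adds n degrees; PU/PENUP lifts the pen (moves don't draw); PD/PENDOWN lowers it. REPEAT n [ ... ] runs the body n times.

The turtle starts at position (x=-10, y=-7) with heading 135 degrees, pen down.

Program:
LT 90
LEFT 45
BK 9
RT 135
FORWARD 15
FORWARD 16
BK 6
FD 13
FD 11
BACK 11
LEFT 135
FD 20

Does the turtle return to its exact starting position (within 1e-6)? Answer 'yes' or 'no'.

Answer: no

Derivation:
Executing turtle program step by step:
Start: pos=(-10,-7), heading=135, pen down
LT 90: heading 135 -> 225
LT 45: heading 225 -> 270
BK 9: (-10,-7) -> (-10,2) [heading=270, draw]
RT 135: heading 270 -> 135
FD 15: (-10,2) -> (-20.607,12.607) [heading=135, draw]
FD 16: (-20.607,12.607) -> (-31.92,23.92) [heading=135, draw]
BK 6: (-31.92,23.92) -> (-27.678,19.678) [heading=135, draw]
FD 13: (-27.678,19.678) -> (-36.87,28.87) [heading=135, draw]
FD 11: (-36.87,28.87) -> (-44.648,36.648) [heading=135, draw]
BK 11: (-44.648,36.648) -> (-36.87,28.87) [heading=135, draw]
LT 135: heading 135 -> 270
FD 20: (-36.87,28.87) -> (-36.87,8.87) [heading=270, draw]
Final: pos=(-36.87,8.87), heading=270, 8 segment(s) drawn

Start position: (-10, -7)
Final position: (-36.87, 8.87)
Distance = 31.207; >= 1e-6 -> NOT closed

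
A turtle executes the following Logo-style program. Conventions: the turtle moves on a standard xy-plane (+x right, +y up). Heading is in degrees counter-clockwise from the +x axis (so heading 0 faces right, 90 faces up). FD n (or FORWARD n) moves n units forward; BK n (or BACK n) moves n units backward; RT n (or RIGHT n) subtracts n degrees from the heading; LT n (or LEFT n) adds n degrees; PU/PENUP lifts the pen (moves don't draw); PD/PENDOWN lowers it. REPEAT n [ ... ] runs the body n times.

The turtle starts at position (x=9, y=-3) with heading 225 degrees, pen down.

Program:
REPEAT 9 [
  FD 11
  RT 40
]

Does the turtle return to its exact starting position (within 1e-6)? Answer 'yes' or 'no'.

Answer: yes

Derivation:
Executing turtle program step by step:
Start: pos=(9,-3), heading=225, pen down
REPEAT 9 [
  -- iteration 1/9 --
  FD 11: (9,-3) -> (1.222,-10.778) [heading=225, draw]
  RT 40: heading 225 -> 185
  -- iteration 2/9 --
  FD 11: (1.222,-10.778) -> (-9.736,-11.737) [heading=185, draw]
  RT 40: heading 185 -> 145
  -- iteration 3/9 --
  FD 11: (-9.736,-11.737) -> (-18.747,-5.428) [heading=145, draw]
  RT 40: heading 145 -> 105
  -- iteration 4/9 --
  FD 11: (-18.747,-5.428) -> (-21.594,5.198) [heading=105, draw]
  RT 40: heading 105 -> 65
  -- iteration 5/9 --
  FD 11: (-21.594,5.198) -> (-16.945,15.167) [heading=65, draw]
  RT 40: heading 65 -> 25
  -- iteration 6/9 --
  FD 11: (-16.945,15.167) -> (-6.976,19.816) [heading=25, draw]
  RT 40: heading 25 -> 345
  -- iteration 7/9 --
  FD 11: (-6.976,19.816) -> (3.649,16.969) [heading=345, draw]
  RT 40: heading 345 -> 305
  -- iteration 8/9 --
  FD 11: (3.649,16.969) -> (9.959,7.958) [heading=305, draw]
  RT 40: heading 305 -> 265
  -- iteration 9/9 --
  FD 11: (9.959,7.958) -> (9,-3) [heading=265, draw]
  RT 40: heading 265 -> 225
]
Final: pos=(9,-3), heading=225, 9 segment(s) drawn

Start position: (9, -3)
Final position: (9, -3)
Distance = 0; < 1e-6 -> CLOSED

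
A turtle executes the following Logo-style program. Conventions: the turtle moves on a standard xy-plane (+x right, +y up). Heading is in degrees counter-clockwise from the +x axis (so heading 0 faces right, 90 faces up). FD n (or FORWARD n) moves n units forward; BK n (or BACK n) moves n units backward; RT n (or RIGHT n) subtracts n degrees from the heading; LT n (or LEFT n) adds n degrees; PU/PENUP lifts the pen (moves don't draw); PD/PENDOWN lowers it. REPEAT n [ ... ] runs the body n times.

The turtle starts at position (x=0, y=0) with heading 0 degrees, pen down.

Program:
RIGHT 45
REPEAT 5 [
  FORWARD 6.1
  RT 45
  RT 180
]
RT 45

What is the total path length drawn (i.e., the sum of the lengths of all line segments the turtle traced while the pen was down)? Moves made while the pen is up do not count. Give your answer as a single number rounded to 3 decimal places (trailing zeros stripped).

Answer: 30.5

Derivation:
Executing turtle program step by step:
Start: pos=(0,0), heading=0, pen down
RT 45: heading 0 -> 315
REPEAT 5 [
  -- iteration 1/5 --
  FD 6.1: (0,0) -> (4.313,-4.313) [heading=315, draw]
  RT 45: heading 315 -> 270
  RT 180: heading 270 -> 90
  -- iteration 2/5 --
  FD 6.1: (4.313,-4.313) -> (4.313,1.787) [heading=90, draw]
  RT 45: heading 90 -> 45
  RT 180: heading 45 -> 225
  -- iteration 3/5 --
  FD 6.1: (4.313,1.787) -> (0,-2.527) [heading=225, draw]
  RT 45: heading 225 -> 180
  RT 180: heading 180 -> 0
  -- iteration 4/5 --
  FD 6.1: (0,-2.527) -> (6.1,-2.527) [heading=0, draw]
  RT 45: heading 0 -> 315
  RT 180: heading 315 -> 135
  -- iteration 5/5 --
  FD 6.1: (6.1,-2.527) -> (1.787,1.787) [heading=135, draw]
  RT 45: heading 135 -> 90
  RT 180: heading 90 -> 270
]
RT 45: heading 270 -> 225
Final: pos=(1.787,1.787), heading=225, 5 segment(s) drawn

Segment lengths:
  seg 1: (0,0) -> (4.313,-4.313), length = 6.1
  seg 2: (4.313,-4.313) -> (4.313,1.787), length = 6.1
  seg 3: (4.313,1.787) -> (0,-2.527), length = 6.1
  seg 4: (0,-2.527) -> (6.1,-2.527), length = 6.1
  seg 5: (6.1,-2.527) -> (1.787,1.787), length = 6.1
Total = 30.5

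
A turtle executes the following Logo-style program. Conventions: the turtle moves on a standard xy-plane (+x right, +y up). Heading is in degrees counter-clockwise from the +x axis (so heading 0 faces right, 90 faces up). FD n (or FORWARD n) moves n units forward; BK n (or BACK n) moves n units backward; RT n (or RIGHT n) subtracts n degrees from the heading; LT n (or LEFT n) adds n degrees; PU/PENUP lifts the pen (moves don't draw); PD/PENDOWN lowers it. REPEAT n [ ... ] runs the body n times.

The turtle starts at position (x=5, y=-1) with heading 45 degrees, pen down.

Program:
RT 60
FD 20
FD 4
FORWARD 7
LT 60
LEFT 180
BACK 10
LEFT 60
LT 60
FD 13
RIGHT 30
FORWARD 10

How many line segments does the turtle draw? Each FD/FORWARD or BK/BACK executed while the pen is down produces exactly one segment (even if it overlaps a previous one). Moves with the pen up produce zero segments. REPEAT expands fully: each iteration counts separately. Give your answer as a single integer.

Answer: 6

Derivation:
Executing turtle program step by step:
Start: pos=(5,-1), heading=45, pen down
RT 60: heading 45 -> 345
FD 20: (5,-1) -> (24.319,-6.176) [heading=345, draw]
FD 4: (24.319,-6.176) -> (28.182,-7.212) [heading=345, draw]
FD 7: (28.182,-7.212) -> (34.944,-9.023) [heading=345, draw]
LT 60: heading 345 -> 45
LT 180: heading 45 -> 225
BK 10: (34.944,-9.023) -> (42.015,-1.952) [heading=225, draw]
LT 60: heading 225 -> 285
LT 60: heading 285 -> 345
FD 13: (42.015,-1.952) -> (54.572,-5.317) [heading=345, draw]
RT 30: heading 345 -> 315
FD 10: (54.572,-5.317) -> (61.643,-12.388) [heading=315, draw]
Final: pos=(61.643,-12.388), heading=315, 6 segment(s) drawn
Segments drawn: 6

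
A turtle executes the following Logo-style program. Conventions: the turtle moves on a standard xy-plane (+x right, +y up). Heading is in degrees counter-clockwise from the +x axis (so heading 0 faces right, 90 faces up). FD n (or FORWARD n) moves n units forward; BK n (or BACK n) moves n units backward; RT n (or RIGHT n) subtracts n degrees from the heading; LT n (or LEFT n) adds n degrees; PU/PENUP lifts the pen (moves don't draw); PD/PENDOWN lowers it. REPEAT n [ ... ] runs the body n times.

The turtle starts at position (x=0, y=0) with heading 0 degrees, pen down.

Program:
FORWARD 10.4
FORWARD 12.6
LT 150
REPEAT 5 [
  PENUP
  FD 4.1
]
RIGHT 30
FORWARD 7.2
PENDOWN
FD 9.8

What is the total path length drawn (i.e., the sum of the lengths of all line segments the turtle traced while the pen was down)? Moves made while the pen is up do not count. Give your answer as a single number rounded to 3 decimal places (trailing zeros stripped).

Executing turtle program step by step:
Start: pos=(0,0), heading=0, pen down
FD 10.4: (0,0) -> (10.4,0) [heading=0, draw]
FD 12.6: (10.4,0) -> (23,0) [heading=0, draw]
LT 150: heading 0 -> 150
REPEAT 5 [
  -- iteration 1/5 --
  PU: pen up
  FD 4.1: (23,0) -> (19.449,2.05) [heading=150, move]
  -- iteration 2/5 --
  PU: pen up
  FD 4.1: (19.449,2.05) -> (15.899,4.1) [heading=150, move]
  -- iteration 3/5 --
  PU: pen up
  FD 4.1: (15.899,4.1) -> (12.348,6.15) [heading=150, move]
  -- iteration 4/5 --
  PU: pen up
  FD 4.1: (12.348,6.15) -> (8.797,8.2) [heading=150, move]
  -- iteration 5/5 --
  PU: pen up
  FD 4.1: (8.797,8.2) -> (5.246,10.25) [heading=150, move]
]
RT 30: heading 150 -> 120
FD 7.2: (5.246,10.25) -> (1.646,16.485) [heading=120, move]
PD: pen down
FD 9.8: (1.646,16.485) -> (-3.254,24.972) [heading=120, draw]
Final: pos=(-3.254,24.972), heading=120, 3 segment(s) drawn

Segment lengths:
  seg 1: (0,0) -> (10.4,0), length = 10.4
  seg 2: (10.4,0) -> (23,0), length = 12.6
  seg 3: (1.646,16.485) -> (-3.254,24.972), length = 9.8
Total = 32.8

Answer: 32.8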